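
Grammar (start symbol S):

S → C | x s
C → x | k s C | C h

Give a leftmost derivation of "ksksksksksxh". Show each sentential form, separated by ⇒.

S ⇒ C   [S → C]
C ⇒ ksC   [C → k s C]
ksC ⇒ ksCh   [C → C h]
ksCh ⇒ ksksCh   [C → k s C]
ksksCh ⇒ ksksksCh   [C → k s C]
ksksksCh ⇒ ksksksksCh   [C → k s C]
ksksksksCh ⇒ ksksksksksCh   [C → k s C]
ksksksksksCh ⇒ ksksksksksxh   [C → x]

S ⇒ C ⇒ ksC ⇒ ksCh ⇒ ksksCh ⇒ ksksksCh ⇒ ksksksksCh ⇒ ksksksksksCh ⇒ ksksksksksxh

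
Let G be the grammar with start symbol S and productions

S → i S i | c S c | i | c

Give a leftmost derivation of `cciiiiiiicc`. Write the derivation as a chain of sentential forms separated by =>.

S=>cSc=>ccScc=>cciSicc=>cciiSiicc=>cciiiSiiicc=>cciiiiiiicc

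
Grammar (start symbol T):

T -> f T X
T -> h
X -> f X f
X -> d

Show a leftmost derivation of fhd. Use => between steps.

T=>fTX=>fhX=>fhd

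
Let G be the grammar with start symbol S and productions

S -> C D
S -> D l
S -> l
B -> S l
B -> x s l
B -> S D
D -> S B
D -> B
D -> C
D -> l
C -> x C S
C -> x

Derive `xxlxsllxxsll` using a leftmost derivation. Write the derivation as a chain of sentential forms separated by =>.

S => Dl   [S -> D l]
Dl => SBl   [D -> S B]
SBl => CDBl   [S -> C D]
CDBl => xCSDBl   [C -> x C S]
xCSDBl => xxSDBl   [C -> x]
xxSDBl => xxDlDBl   [S -> D l]
xxDlDBl => xxSBlDBl   [D -> S B]
xxSBlDBl => xxlBlDBl   [S -> l]
xxlBlDBl => xxlxsllDBl   [B -> x s l]
xxlxsllDBl => xxlxsllCBl   [D -> C]
xxlxsllCBl => xxlxsllxBl   [C -> x]
xxlxsllxBl => xxlxsllxxsll   [B -> x s l]

S => Dl => SBl => CDBl => xCSDBl => xxSDBl => xxDlDBl => xxSBlDBl => xxlBlDBl => xxlxsllDBl => xxlxsllCBl => xxlxsllxBl => xxlxsllxxsll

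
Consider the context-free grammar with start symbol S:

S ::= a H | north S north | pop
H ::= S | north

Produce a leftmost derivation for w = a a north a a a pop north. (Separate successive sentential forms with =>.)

S => a H   [S ::= a H]
a H => a S   [H ::= S]
a S => a a H   [S ::= a H]
a a H => a a S   [H ::= S]
a a S => a a north S north   [S ::= north S north]
a a north S north => a a north a H north   [S ::= a H]
a a north a H north => a a north a S north   [H ::= S]
a a north a S north => a a north a a H north   [S ::= a H]
a a north a a H north => a a north a a S north   [H ::= S]
a a north a a S north => a a north a a a H north   [S ::= a H]
a a north a a a H north => a a north a a a S north   [H ::= S]
a a north a a a S north => a a north a a a pop north   [S ::= pop]

S => a H => a S => a a H => a a S => a a north S north => a a north a H north => a a north a S north => a a north a a H north => a a north a a S north => a a north a a a H north => a a north a a a S north => a a north a a a pop north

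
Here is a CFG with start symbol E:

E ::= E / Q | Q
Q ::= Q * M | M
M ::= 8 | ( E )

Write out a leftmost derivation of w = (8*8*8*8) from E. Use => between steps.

E=>Q=>M=>(E)=>(Q)=>(Q*M)=>(Q*M*M)=>(Q*M*M*M)=>(M*M*M*M)=>(8*M*M*M)=>(8*8*M*M)=>(8*8*8*M)=>(8*8*8*8)

E => Q   [E ::= Q]
Q => M   [Q ::= M]
M => (E)   [M ::= ( E )]
(E) => (Q)   [E ::= Q]
(Q) => (Q*M)   [Q ::= Q * M]
(Q*M) => (Q*M*M)   [Q ::= Q * M]
(Q*M*M) => (Q*M*M*M)   [Q ::= Q * M]
(Q*M*M*M) => (M*M*M*M)   [Q ::= M]
(M*M*M*M) => (8*M*M*M)   [M ::= 8]
(8*M*M*M) => (8*8*M*M)   [M ::= 8]
(8*8*M*M) => (8*8*8*M)   [M ::= 8]
(8*8*8*M) => (8*8*8*8)   [M ::= 8]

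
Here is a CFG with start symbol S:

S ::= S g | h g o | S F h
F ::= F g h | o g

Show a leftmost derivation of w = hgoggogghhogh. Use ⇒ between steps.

S ⇒ SFh ⇒ SFhFh ⇒ SgFhFh ⇒ SggFhFh ⇒ hgoggFhFh ⇒ hgoggFghhFh ⇒ hgoggogghhFh ⇒ hgoggogghhogh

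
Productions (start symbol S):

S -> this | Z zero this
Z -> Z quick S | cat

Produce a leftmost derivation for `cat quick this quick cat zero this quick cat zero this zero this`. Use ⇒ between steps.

S ⇒ Z zero this ⇒ Z quick S zero this ⇒ Z quick S quick S zero this ⇒ Z quick S quick S quick S zero this ⇒ cat quick S quick S quick S zero this ⇒ cat quick this quick S quick S zero this ⇒ cat quick this quick Z zero this quick S zero this ⇒ cat quick this quick cat zero this quick S zero this ⇒ cat quick this quick cat zero this quick Z zero this zero this ⇒ cat quick this quick cat zero this quick cat zero this zero this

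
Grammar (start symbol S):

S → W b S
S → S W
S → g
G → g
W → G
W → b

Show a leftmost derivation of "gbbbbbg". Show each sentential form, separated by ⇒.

S ⇒ WbS ⇒ GbS ⇒ gbS ⇒ gbWbS ⇒ gbbbS ⇒ gbbbWbS ⇒ gbbbbbS ⇒ gbbbbbg

S ⇒ WbS   [S → W b S]
WbS ⇒ GbS   [W → G]
GbS ⇒ gbS   [G → g]
gbS ⇒ gbWbS   [S → W b S]
gbWbS ⇒ gbbbS   [W → b]
gbbbS ⇒ gbbbWbS   [S → W b S]
gbbbWbS ⇒ gbbbbbS   [W → b]
gbbbbbS ⇒ gbbbbbg   [S → g]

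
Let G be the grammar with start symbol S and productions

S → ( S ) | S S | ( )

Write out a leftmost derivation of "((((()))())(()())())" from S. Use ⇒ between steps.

S ⇒ (S)   [S → ( S )]
(S) ⇒ (SS)   [S → S S]
(SS) ⇒ (SSS)   [S → S S]
(SSS) ⇒ ((S)SS)   [S → ( S )]
((S)SS) ⇒ ((SS)SS)   [S → S S]
((SS)SS) ⇒ (((S)S)SS)   [S → ( S )]
(((S)S)SS) ⇒ ((((S))S)SS)   [S → ( S )]
((((S))S)SS) ⇒ ((((()))S)SS)   [S → ( )]
((((()))S)SS) ⇒ ((((()))())SS)   [S → ( )]
((((()))())SS) ⇒ ((((()))())(S)S)   [S → ( S )]
((((()))())(S)S) ⇒ ((((()))())(SS)S)   [S → S S]
((((()))())(SS)S) ⇒ ((((()))())(()S)S)   [S → ( )]
((((()))())(()S)S) ⇒ ((((()))())(()())S)   [S → ( )]
((((()))())(()())S) ⇒ ((((()))())(()())())   [S → ( )]

S ⇒ (S) ⇒ (SS) ⇒ (SSS) ⇒ ((S)SS) ⇒ ((SS)SS) ⇒ (((S)S)SS) ⇒ ((((S))S)SS) ⇒ ((((()))S)SS) ⇒ ((((()))())SS) ⇒ ((((()))())(S)S) ⇒ ((((()))())(SS)S) ⇒ ((((()))())(()S)S) ⇒ ((((()))())(()())S) ⇒ ((((()))())(()())())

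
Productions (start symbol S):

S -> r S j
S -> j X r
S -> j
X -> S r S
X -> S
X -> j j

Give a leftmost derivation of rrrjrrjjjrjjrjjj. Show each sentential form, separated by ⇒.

S ⇒ rSj ⇒ rrSjj ⇒ rrrSjjj ⇒ rrrjXrjjj ⇒ rrrjSrjjj ⇒ rrrjrSjrjjj ⇒ rrrjrrSjjrjjj ⇒ rrrjrrjXrjjrjjj ⇒ rrrjrrjjjrjjrjjj

S ⇒ rSj   [S -> r S j]
rSj ⇒ rrSjj   [S -> r S j]
rrSjj ⇒ rrrSjjj   [S -> r S j]
rrrSjjj ⇒ rrrjXrjjj   [S -> j X r]
rrrjXrjjj ⇒ rrrjSrjjj   [X -> S]
rrrjSrjjj ⇒ rrrjrSjrjjj   [S -> r S j]
rrrjrSjrjjj ⇒ rrrjrrSjjrjjj   [S -> r S j]
rrrjrrSjjrjjj ⇒ rrrjrrjXrjjrjjj   [S -> j X r]
rrrjrrjXrjjrjjj ⇒ rrrjrrjjjrjjrjjj   [X -> j j]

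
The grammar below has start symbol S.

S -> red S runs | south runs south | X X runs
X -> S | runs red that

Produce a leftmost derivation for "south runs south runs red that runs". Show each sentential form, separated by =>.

S => X X runs => S X runs => south runs south X runs => south runs south runs red that runs

S => X X runs   [S -> X X runs]
X X runs => S X runs   [X -> S]
S X runs => south runs south X runs   [S -> south runs south]
south runs south X runs => south runs south runs red that runs   [X -> runs red that]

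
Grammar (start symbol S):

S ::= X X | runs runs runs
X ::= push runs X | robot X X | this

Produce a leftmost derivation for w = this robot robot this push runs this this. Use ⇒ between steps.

S ⇒ X X ⇒ this X ⇒ this robot X X ⇒ this robot robot X X X ⇒ this robot robot this X X ⇒ this robot robot this push runs X X ⇒ this robot robot this push runs this X ⇒ this robot robot this push runs this this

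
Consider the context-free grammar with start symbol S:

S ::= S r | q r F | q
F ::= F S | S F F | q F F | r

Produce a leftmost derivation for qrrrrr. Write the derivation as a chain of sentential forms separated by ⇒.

S ⇒ Sr ⇒ Srr ⇒ Srrr ⇒ Srrrr ⇒ Srrrrr ⇒ qrrrrr

S ⇒ Sr   [S ::= S r]
Sr ⇒ Srr   [S ::= S r]
Srr ⇒ Srrr   [S ::= S r]
Srrr ⇒ Srrrr   [S ::= S r]
Srrrr ⇒ Srrrrr   [S ::= S r]
Srrrrr ⇒ qrrrrr   [S ::= q]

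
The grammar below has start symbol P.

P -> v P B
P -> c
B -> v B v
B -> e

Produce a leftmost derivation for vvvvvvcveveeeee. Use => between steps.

P => vPB   [P -> v P B]
vPB => vvPBB   [P -> v P B]
vvPBB => vvvPBBB   [P -> v P B]
vvvPBBB => vvvvPBBBB   [P -> v P B]
vvvvPBBBB => vvvvvPBBBBB   [P -> v P B]
vvvvvPBBBBB => vvvvvvPBBBBBB   [P -> v P B]
vvvvvvPBBBBBB => vvvvvvcBBBBBB   [P -> c]
vvvvvvcBBBBBB => vvvvvvcvBvBBBBB   [B -> v B v]
vvvvvvcvBvBBBBB => vvvvvvcvevBBBBB   [B -> e]
vvvvvvcvevBBBBB => vvvvvvcveveBBBB   [B -> e]
vvvvvvcveveBBBB => vvvvvvcveveeBBB   [B -> e]
vvvvvvcveveeBBB => vvvvvvcveveeeBB   [B -> e]
vvvvvvcveveeeBB => vvvvvvcveveeeeB   [B -> e]
vvvvvvcveveeeeB => vvvvvvcveveeeee   [B -> e]

P => vPB => vvPBB => vvvPBBB => vvvvPBBBB => vvvvvPBBBBB => vvvvvvPBBBBBB => vvvvvvcBBBBBB => vvvvvvcvBvBBBBB => vvvvvvcvevBBBBB => vvvvvvcveveBBBB => vvvvvvcveveeBBB => vvvvvvcveveeeBB => vvvvvvcveveeeeB => vvvvvvcveveeeee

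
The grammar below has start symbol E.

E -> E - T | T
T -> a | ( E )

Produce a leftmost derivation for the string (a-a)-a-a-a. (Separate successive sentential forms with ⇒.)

E ⇒ E-T ⇒ E-T-T ⇒ E-T-T-T ⇒ T-T-T-T ⇒ (E)-T-T-T ⇒ (E-T)-T-T-T ⇒ (T-T)-T-T-T ⇒ (a-T)-T-T-T ⇒ (a-a)-T-T-T ⇒ (a-a)-a-T-T ⇒ (a-a)-a-a-T ⇒ (a-a)-a-a-a

E ⇒ E-T   [E -> E - T]
E-T ⇒ E-T-T   [E -> E - T]
E-T-T ⇒ E-T-T-T   [E -> E - T]
E-T-T-T ⇒ T-T-T-T   [E -> T]
T-T-T-T ⇒ (E)-T-T-T   [T -> ( E )]
(E)-T-T-T ⇒ (E-T)-T-T-T   [E -> E - T]
(E-T)-T-T-T ⇒ (T-T)-T-T-T   [E -> T]
(T-T)-T-T-T ⇒ (a-T)-T-T-T   [T -> a]
(a-T)-T-T-T ⇒ (a-a)-T-T-T   [T -> a]
(a-a)-T-T-T ⇒ (a-a)-a-T-T   [T -> a]
(a-a)-a-T-T ⇒ (a-a)-a-a-T   [T -> a]
(a-a)-a-a-T ⇒ (a-a)-a-a-a   [T -> a]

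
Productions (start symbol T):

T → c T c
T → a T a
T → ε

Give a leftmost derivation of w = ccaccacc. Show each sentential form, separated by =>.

T => cTc => ccTcc => ccaTacc => ccacTcacc => ccaccacc

T => cTc   [T → c T c]
cTc => ccTcc   [T → c T c]
ccTcc => ccaTacc   [T → a T a]
ccaTacc => ccacTcacc   [T → c T c]
ccacTcacc => ccaccacc   [T → ε]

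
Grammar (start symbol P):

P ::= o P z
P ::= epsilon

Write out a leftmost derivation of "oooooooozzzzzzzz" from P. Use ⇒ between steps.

P⇒oPz⇒ooPzz⇒oooPzzz⇒ooooPzzzz⇒oooooPzzzzz⇒ooooooPzzzzzz⇒oooooooPzzzzzzz⇒ooooooooPzzzzzzzz⇒oooooooozzzzzzzz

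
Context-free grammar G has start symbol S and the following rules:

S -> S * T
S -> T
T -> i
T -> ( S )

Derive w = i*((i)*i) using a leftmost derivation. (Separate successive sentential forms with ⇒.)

S ⇒ S*T   [S -> S * T]
S*T ⇒ T*T   [S -> T]
T*T ⇒ i*T   [T -> i]
i*T ⇒ i*(S)   [T -> ( S )]
i*(S) ⇒ i*(S*T)   [S -> S * T]
i*(S*T) ⇒ i*(T*T)   [S -> T]
i*(T*T) ⇒ i*((S)*T)   [T -> ( S )]
i*((S)*T) ⇒ i*((T)*T)   [S -> T]
i*((T)*T) ⇒ i*((i)*T)   [T -> i]
i*((i)*T) ⇒ i*((i)*i)   [T -> i]

S ⇒ S*T ⇒ T*T ⇒ i*T ⇒ i*(S) ⇒ i*(S*T) ⇒ i*(T*T) ⇒ i*((S)*T) ⇒ i*((T)*T) ⇒ i*((i)*T) ⇒ i*((i)*i)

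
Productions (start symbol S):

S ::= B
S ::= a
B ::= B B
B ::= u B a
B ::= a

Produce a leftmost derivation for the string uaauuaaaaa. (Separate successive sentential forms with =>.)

S => B => BB => uBaB => uaaB => uaaBB => uaaBBB => uaauBaBB => uaauuBaaBB => uaauuaaaBB => uaauuaaaaB => uaauuaaaaa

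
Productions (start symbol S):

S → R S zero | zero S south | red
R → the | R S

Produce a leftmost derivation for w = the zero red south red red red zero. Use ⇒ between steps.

S ⇒ R S zero   [S → R S zero]
R S zero ⇒ R S S zero   [R → R S]
R S S zero ⇒ R S S S zero   [R → R S]
R S S S zero ⇒ R S S S S zero   [R → R S]
R S S S S zero ⇒ the S S S S zero   [R → the]
the S S S S zero ⇒ the zero S south S S S zero   [S → zero S south]
the zero S south S S S zero ⇒ the zero red south S S S zero   [S → red]
the zero red south S S S zero ⇒ the zero red south red S S zero   [S → red]
the zero red south red S S zero ⇒ the zero red south red red S zero   [S → red]
the zero red south red red S zero ⇒ the zero red south red red red zero   [S → red]

S ⇒ R S zero ⇒ R S S zero ⇒ R S S S zero ⇒ R S S S S zero ⇒ the S S S S zero ⇒ the zero S south S S S zero ⇒ the zero red south S S S zero ⇒ the zero red south red S S zero ⇒ the zero red south red red S zero ⇒ the zero red south red red red zero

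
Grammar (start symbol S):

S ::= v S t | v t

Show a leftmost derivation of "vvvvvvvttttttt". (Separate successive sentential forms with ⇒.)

S ⇒ vSt ⇒ vvStt ⇒ vvvSttt ⇒ vvvvStttt ⇒ vvvvvSttttt ⇒ vvvvvvStttttt ⇒ vvvvvvvttttttt

S ⇒ vSt   [S ::= v S t]
vSt ⇒ vvStt   [S ::= v S t]
vvStt ⇒ vvvSttt   [S ::= v S t]
vvvSttt ⇒ vvvvStttt   [S ::= v S t]
vvvvStttt ⇒ vvvvvSttttt   [S ::= v S t]
vvvvvSttttt ⇒ vvvvvvStttttt   [S ::= v S t]
vvvvvvStttttt ⇒ vvvvvvvttttttt   [S ::= v t]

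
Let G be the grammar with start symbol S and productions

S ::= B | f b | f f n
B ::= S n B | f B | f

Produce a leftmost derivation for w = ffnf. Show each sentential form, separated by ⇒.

S ⇒ B   [S ::= B]
B ⇒ fB   [B ::= f B]
fB ⇒ fSnB   [B ::= S n B]
fSnB ⇒ fBnB   [S ::= B]
fBnB ⇒ ffnB   [B ::= f]
ffnB ⇒ ffnf   [B ::= f]

S⇒B⇒fB⇒fSnB⇒fBnB⇒ffnB⇒ffnf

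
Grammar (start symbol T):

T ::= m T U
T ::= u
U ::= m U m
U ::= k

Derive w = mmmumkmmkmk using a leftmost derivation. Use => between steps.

T => mTU => mmTUU => mmmTUUU => mmmuUUU => mmmumUmUU => mmmumkmUU => mmmumkmmUmU => mmmumkmmkmU => mmmumkmmkmk

T => mTU   [T ::= m T U]
mTU => mmTUU   [T ::= m T U]
mmTUU => mmmTUUU   [T ::= m T U]
mmmTUUU => mmmuUUU   [T ::= u]
mmmuUUU => mmmumUmUU   [U ::= m U m]
mmmumUmUU => mmmumkmUU   [U ::= k]
mmmumkmUU => mmmumkmmUmU   [U ::= m U m]
mmmumkmmUmU => mmmumkmmkmU   [U ::= k]
mmmumkmmkmU => mmmumkmmkmk   [U ::= k]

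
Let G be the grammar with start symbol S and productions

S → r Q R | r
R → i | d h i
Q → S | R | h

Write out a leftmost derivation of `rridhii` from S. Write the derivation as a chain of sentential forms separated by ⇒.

S ⇒ rQR ⇒ rSR ⇒ rrQRR ⇒ rrRRR ⇒ rriRR ⇒ rridhiR ⇒ rridhii

S ⇒ rQR   [S → r Q R]
rQR ⇒ rSR   [Q → S]
rSR ⇒ rrQRR   [S → r Q R]
rrQRR ⇒ rrRRR   [Q → R]
rrRRR ⇒ rriRR   [R → i]
rriRR ⇒ rridhiR   [R → d h i]
rridhiR ⇒ rridhii   [R → i]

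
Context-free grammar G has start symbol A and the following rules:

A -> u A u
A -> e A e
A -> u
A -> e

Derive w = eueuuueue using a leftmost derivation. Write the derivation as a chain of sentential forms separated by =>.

A=>eAe=>euAue=>eueAeue=>eueuAueue=>eueuuueue

A => eAe   [A -> e A e]
eAe => euAue   [A -> u A u]
euAue => eueAeue   [A -> e A e]
eueAeue => eueuAueue   [A -> u A u]
eueuAueue => eueuuueue   [A -> u]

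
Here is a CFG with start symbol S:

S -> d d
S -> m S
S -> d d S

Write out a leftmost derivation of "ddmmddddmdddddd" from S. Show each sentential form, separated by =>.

S => ddS   [S -> d d S]
ddS => ddmS   [S -> m S]
ddmS => ddmmS   [S -> m S]
ddmmS => ddmmddS   [S -> d d S]
ddmmddS => ddmmddddS   [S -> d d S]
ddmmddddS => ddmmddddmS   [S -> m S]
ddmmddddmS => ddmmddddmddS   [S -> d d S]
ddmmddddmddS => ddmmddddmddddS   [S -> d d S]
ddmmddddmddddS => ddmmddddmdddddd   [S -> d d]

S => ddS => ddmS => ddmmS => ddmmddS => ddmmddddS => ddmmddddmS => ddmmddddmddS => ddmmddddmddddS => ddmmddddmdddddd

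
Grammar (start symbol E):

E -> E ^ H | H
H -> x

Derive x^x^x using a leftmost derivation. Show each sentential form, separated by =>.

E => E^H => E^H^H => H^H^H => x^H^H => x^x^H => x^x^x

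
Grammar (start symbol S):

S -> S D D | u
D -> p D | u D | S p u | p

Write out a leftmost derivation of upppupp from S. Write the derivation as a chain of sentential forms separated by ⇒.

S ⇒ SDD ⇒ SDDDD ⇒ uDDDD ⇒ upDDDD ⇒ uppDDD ⇒ upppDD ⇒ upppuDD ⇒ upppupD ⇒ upppupp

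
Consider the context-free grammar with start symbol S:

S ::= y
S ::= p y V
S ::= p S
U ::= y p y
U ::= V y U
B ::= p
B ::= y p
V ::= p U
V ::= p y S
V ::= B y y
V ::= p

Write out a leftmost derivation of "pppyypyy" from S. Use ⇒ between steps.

S ⇒ pS ⇒ ppS ⇒ pppyV ⇒ pppyByy ⇒ pppyypyy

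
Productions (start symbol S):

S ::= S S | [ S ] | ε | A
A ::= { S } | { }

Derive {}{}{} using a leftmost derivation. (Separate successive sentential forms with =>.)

S => SS   [S ::= S S]
SS => AS   [S ::= A]
AS => {}S   [A ::= { }]
{}S => {}SS   [S ::= S S]
{}SS => {}AS   [S ::= A]
{}AS => {}{}S   [A ::= { }]
{}{}S => {}{}A   [S ::= A]
{}{}A => {}{}{}   [A ::= { }]

S=>SS=>AS=>{}S=>{}SS=>{}AS=>{}{}S=>{}{}A=>{}{}{}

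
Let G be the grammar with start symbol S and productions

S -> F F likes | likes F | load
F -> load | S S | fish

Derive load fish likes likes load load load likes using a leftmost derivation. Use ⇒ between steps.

S ⇒ F F likes ⇒ S S F likes ⇒ F F likes S F likes ⇒ load F likes S F likes ⇒ load fish likes S F likes ⇒ load fish likes likes F F likes ⇒ load fish likes likes S S F likes ⇒ load fish likes likes load S F likes ⇒ load fish likes likes load load F likes ⇒ load fish likes likes load load load likes

S ⇒ F F likes   [S -> F F likes]
F F likes ⇒ S S F likes   [F -> S S]
S S F likes ⇒ F F likes S F likes   [S -> F F likes]
F F likes S F likes ⇒ load F likes S F likes   [F -> load]
load F likes S F likes ⇒ load fish likes S F likes   [F -> fish]
load fish likes S F likes ⇒ load fish likes likes F F likes   [S -> likes F]
load fish likes likes F F likes ⇒ load fish likes likes S S F likes   [F -> S S]
load fish likes likes S S F likes ⇒ load fish likes likes load S F likes   [S -> load]
load fish likes likes load S F likes ⇒ load fish likes likes load load F likes   [S -> load]
load fish likes likes load load F likes ⇒ load fish likes likes load load load likes   [F -> load]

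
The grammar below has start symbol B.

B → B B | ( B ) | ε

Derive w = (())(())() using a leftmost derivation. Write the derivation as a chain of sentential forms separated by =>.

B=>BB=>BBB=>(B)BB=>((B))BB=>(())BB=>(())(B)B=>(())((B))B=>(())(())B=>(())(())BB=>(())(())(B)B=>(())(())()B=>(())(())()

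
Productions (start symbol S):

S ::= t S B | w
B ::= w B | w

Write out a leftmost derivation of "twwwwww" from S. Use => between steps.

S => tSB => twB => twwB => twwwB => twwwwB => twwwwwB => twwwwww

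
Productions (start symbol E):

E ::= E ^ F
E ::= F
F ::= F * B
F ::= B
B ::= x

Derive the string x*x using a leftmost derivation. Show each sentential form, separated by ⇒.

E ⇒ F ⇒ F*B ⇒ B*B ⇒ x*B ⇒ x*x

E ⇒ F   [E ::= F]
F ⇒ F*B   [F ::= F * B]
F*B ⇒ B*B   [F ::= B]
B*B ⇒ x*B   [B ::= x]
x*B ⇒ x*x   [B ::= x]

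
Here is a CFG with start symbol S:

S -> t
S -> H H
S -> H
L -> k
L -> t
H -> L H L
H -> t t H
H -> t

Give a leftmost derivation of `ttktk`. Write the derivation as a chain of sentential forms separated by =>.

S => H => ttH => ttLHL => ttkHL => ttktL => ttktk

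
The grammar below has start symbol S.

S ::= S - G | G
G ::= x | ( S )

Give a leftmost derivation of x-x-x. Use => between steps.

S => S-G => S-G-G => G-G-G => x-G-G => x-x-G => x-x-x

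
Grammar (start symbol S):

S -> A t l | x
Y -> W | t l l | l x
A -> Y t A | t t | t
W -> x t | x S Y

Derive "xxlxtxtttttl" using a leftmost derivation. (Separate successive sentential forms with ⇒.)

S ⇒ Atl   [S -> A t l]
Atl ⇒ YtAtl   [A -> Y t A]
YtAtl ⇒ WtAtl   [Y -> W]
WtAtl ⇒ xSYtAtl   [W -> x S Y]
xSYtAtl ⇒ xxYtAtl   [S -> x]
xxYtAtl ⇒ xxlxtAtl   [Y -> l x]
xxlxtAtl ⇒ xxlxtYtAtl   [A -> Y t A]
xxlxtYtAtl ⇒ xxlxtWtAtl   [Y -> W]
xxlxtWtAtl ⇒ xxlxtxttAtl   [W -> x t]
xxlxtxttAtl ⇒ xxlxtxtttttl   [A -> t t]

S ⇒ Atl ⇒ YtAtl ⇒ WtAtl ⇒ xSYtAtl ⇒ xxYtAtl ⇒ xxlxtAtl ⇒ xxlxtYtAtl ⇒ xxlxtWtAtl ⇒ xxlxtxttAtl ⇒ xxlxtxtttttl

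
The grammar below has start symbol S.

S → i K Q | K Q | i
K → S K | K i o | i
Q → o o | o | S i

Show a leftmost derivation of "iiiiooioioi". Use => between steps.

S => iKQ => iiQ => iiSi => iiiKQi => iiiSKQi => iiiKQKQi => iiiSKQKQi => iiiKQKQKQi => iiiiQKQKQi => iiiiooKQKQi => iiiiooiQKQi => iiiiooioKQi => iiiiooioiQi => iiiiooioioi

S => iKQ   [S → i K Q]
iKQ => iiQ   [K → i]
iiQ => iiSi   [Q → S i]
iiSi => iiiKQi   [S → i K Q]
iiiKQi => iiiSKQi   [K → S K]
iiiSKQi => iiiKQKQi   [S → K Q]
iiiKQKQi => iiiSKQKQi   [K → S K]
iiiSKQKQi => iiiKQKQKQi   [S → K Q]
iiiKQKQKQi => iiiiQKQKQi   [K → i]
iiiiQKQKQi => iiiiooKQKQi   [Q → o o]
iiiiooKQKQi => iiiiooiQKQi   [K → i]
iiiiooiQKQi => iiiiooioKQi   [Q → o]
iiiiooioKQi => iiiiooioiQi   [K → i]
iiiiooioiQi => iiiiooioioi   [Q → o]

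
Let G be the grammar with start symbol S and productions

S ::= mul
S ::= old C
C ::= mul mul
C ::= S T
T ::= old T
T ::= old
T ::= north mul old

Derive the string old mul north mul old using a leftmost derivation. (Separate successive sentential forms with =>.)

S => old C => old S T => old mul T => old mul north mul old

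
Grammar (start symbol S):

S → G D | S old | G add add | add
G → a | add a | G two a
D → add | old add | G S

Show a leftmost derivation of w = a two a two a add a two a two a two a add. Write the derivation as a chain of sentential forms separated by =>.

S => G D => G two a D => G two a two a D => a two a two a D => a two a two a G S => a two a two a G two a S => a two a two a G two a two a S => a two a two a G two a two a two a S => a two a two a add a two a two a two a S => a two a two a add a two a two a two a add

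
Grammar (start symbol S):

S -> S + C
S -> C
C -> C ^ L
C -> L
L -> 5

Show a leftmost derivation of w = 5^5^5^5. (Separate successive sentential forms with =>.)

S => C => C^L => C^L^L => C^L^L^L => L^L^L^L => 5^L^L^L => 5^5^L^L => 5^5^5^L => 5^5^5^5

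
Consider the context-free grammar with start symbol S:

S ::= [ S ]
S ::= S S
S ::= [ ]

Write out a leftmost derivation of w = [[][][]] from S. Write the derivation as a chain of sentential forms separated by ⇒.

S ⇒ [S]   [S ::= [ S ]]
[S] ⇒ [SS]   [S ::= S S]
[SS] ⇒ [SSS]   [S ::= S S]
[SSS] ⇒ [[]SS]   [S ::= [ ]]
[[]SS] ⇒ [[][]S]   [S ::= [ ]]
[[][]S] ⇒ [[][][]]   [S ::= [ ]]

S⇒[S]⇒[SS]⇒[SSS]⇒[[]SS]⇒[[][]S]⇒[[][][]]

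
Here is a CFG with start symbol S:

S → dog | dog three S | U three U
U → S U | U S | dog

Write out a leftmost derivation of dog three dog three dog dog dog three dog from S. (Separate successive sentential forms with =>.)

S => dog three S => dog three dog three S => dog three dog three U three U => dog three dog three U S three U => dog three dog three S U S three U => dog three dog three dog U S three U => dog three dog three dog dog S three U => dog three dog three dog dog dog three U => dog three dog three dog dog dog three dog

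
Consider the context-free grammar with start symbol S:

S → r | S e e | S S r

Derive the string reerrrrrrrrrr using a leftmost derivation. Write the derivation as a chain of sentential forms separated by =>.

S => SSr   [S → S S r]
SSr => SSrSr   [S → S S r]
SSrSr => SSrSrSr   [S → S S r]
SSrSrSr => SSrSrSrSr   [S → S S r]
SSrSrSrSr => SSrSrSrSrSr   [S → S S r]
SSrSrSrSrSr => SeeSrSrSrSrSr   [S → S e e]
SeeSrSrSrSrSr => reeSrSrSrSrSr   [S → r]
reeSrSrSrSrSr => reerrSrSrSrSr   [S → r]
reerrSrSrSrSr => reerrrrSrSrSr   [S → r]
reerrrrSrSrSr => reerrrrrrSrSr   [S → r]
reerrrrrrSrSr => reerrrrrrrrSr   [S → r]
reerrrrrrrrSr => reerrrrrrrrrr   [S → r]

S => SSr => SSrSr => SSrSrSr => SSrSrSrSr => SSrSrSrSrSr => SeeSrSrSrSrSr => reeSrSrSrSrSr => reerrSrSrSrSr => reerrrrSrSrSr => reerrrrrrSrSr => reerrrrrrrrSr => reerrrrrrrrrr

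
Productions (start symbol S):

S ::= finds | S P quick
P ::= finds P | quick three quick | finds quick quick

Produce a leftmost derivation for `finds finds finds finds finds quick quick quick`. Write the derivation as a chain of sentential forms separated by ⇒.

S ⇒ S P quick   [S ::= S P quick]
S P quick ⇒ finds P quick   [S ::= finds]
finds P quick ⇒ finds finds P quick   [P ::= finds P]
finds finds P quick ⇒ finds finds finds P quick   [P ::= finds P]
finds finds finds P quick ⇒ finds finds finds finds P quick   [P ::= finds P]
finds finds finds finds P quick ⇒ finds finds finds finds finds quick quick quick   [P ::= finds quick quick]

S ⇒ S P quick ⇒ finds P quick ⇒ finds finds P quick ⇒ finds finds finds P quick ⇒ finds finds finds finds P quick ⇒ finds finds finds finds finds quick quick quick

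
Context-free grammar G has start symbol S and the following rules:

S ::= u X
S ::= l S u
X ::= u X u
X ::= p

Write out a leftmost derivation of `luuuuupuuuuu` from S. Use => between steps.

S=>lSu=>luXu=>luuXuu=>luuuXuuu=>luuuuXuuuu=>luuuuuXuuuuu=>luuuuupuuuuu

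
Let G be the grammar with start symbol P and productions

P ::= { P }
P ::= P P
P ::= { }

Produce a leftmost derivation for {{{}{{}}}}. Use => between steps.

P => {P} => {{P}} => {{PP}} => {{{}P}} => {{{}{P}}} => {{{}{{}}}}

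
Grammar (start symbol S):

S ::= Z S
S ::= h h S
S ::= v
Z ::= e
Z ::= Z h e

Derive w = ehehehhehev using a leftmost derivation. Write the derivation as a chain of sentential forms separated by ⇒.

S ⇒ ZS   [S ::= Z S]
ZS ⇒ ZheS   [Z ::= Z h e]
ZheS ⇒ ZheheS   [Z ::= Z h e]
ZheheS ⇒ eheheS   [Z ::= e]
eheheS ⇒ ehehehhS   [S ::= h h S]
ehehehhS ⇒ ehehehhZS   [S ::= Z S]
ehehehhZS ⇒ ehehehhZheS   [Z ::= Z h e]
ehehehhZheS ⇒ ehehehheheS   [Z ::= e]
ehehehheheS ⇒ ehehehhehev   [S ::= v]

S ⇒ ZS ⇒ ZheS ⇒ ZheheS ⇒ eheheS ⇒ ehehehhS ⇒ ehehehhZS ⇒ ehehehhZheS ⇒ ehehehheheS ⇒ ehehehhehev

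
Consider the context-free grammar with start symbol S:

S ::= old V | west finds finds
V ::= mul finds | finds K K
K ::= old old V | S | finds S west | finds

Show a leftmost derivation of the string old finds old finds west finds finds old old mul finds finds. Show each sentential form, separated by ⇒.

S ⇒ old V ⇒ old finds K K ⇒ old finds S K ⇒ old finds old V K ⇒ old finds old finds K K K ⇒ old finds old finds S K K ⇒ old finds old finds west finds finds K K ⇒ old finds old finds west finds finds old old V K ⇒ old finds old finds west finds finds old old mul finds K ⇒ old finds old finds west finds finds old old mul finds finds

S ⇒ old V   [S ::= old V]
old V ⇒ old finds K K   [V ::= finds K K]
old finds K K ⇒ old finds S K   [K ::= S]
old finds S K ⇒ old finds old V K   [S ::= old V]
old finds old V K ⇒ old finds old finds K K K   [V ::= finds K K]
old finds old finds K K K ⇒ old finds old finds S K K   [K ::= S]
old finds old finds S K K ⇒ old finds old finds west finds finds K K   [S ::= west finds finds]
old finds old finds west finds finds K K ⇒ old finds old finds west finds finds old old V K   [K ::= old old V]
old finds old finds west finds finds old old V K ⇒ old finds old finds west finds finds old old mul finds K   [V ::= mul finds]
old finds old finds west finds finds old old mul finds K ⇒ old finds old finds west finds finds old old mul finds finds   [K ::= finds]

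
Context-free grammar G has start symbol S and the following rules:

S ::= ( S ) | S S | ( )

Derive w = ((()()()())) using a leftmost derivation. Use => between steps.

S => (S)   [S ::= ( S )]
(S) => ((S))   [S ::= ( S )]
((S)) => ((SS))   [S ::= S S]
((SS)) => ((SSS))   [S ::= S S]
((SSS)) => ((SSSS))   [S ::= S S]
((SSSS)) => ((()SSS))   [S ::= ( )]
((()SSS)) => ((()()SS))   [S ::= ( )]
((()()SS)) => ((()()()S))   [S ::= ( )]
((()()()S)) => ((()()()()))   [S ::= ( )]

S => (S) => ((S)) => ((SS)) => ((SSS)) => ((SSSS)) => ((()SSS)) => ((()()SS)) => ((()()()S)) => ((()()()()))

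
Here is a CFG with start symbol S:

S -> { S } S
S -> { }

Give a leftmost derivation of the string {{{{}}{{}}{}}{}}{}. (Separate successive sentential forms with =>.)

S => {S}S => {{S}S}S => {{{S}S}S}S => {{{{}}S}S}S => {{{{}}{S}S}S}S => {{{{}}{{}}S}S}S => {{{{}}{{}}{}}S}S => {{{{}}{{}}{}}{}}S => {{{{}}{{}}{}}{}}{}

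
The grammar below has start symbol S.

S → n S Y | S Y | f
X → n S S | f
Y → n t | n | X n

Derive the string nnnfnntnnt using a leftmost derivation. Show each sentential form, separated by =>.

S=>nSY=>nnSYY=>nnnSYYY=>nnnSYYYY=>nnnfYYYY=>nnnfnYYY=>nnnfnntYY=>nnnfnntnY=>nnnfnntnnt

S => nSY   [S → n S Y]
nSY => nnSYY   [S → n S Y]
nnSYY => nnnSYYY   [S → n S Y]
nnnSYYY => nnnSYYYY   [S → S Y]
nnnSYYYY => nnnfYYYY   [S → f]
nnnfYYYY => nnnfnYYY   [Y → n]
nnnfnYYY => nnnfnntYY   [Y → n t]
nnnfnntYY => nnnfnntnY   [Y → n]
nnnfnntnY => nnnfnntnnt   [Y → n t]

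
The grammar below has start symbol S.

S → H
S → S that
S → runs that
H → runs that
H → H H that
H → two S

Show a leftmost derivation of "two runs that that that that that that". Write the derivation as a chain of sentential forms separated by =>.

S => S that => H that => two S that => two S that that => two S that that that => two S that that that that => two S that that that that that => two runs that that that that that that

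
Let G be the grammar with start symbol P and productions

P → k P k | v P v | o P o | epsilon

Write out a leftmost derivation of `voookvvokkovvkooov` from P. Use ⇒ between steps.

P⇒vPv⇒voPov⇒vooPoov⇒voooPooov⇒voookPkooov⇒voookvPvkooov⇒voookvvPvvkooov⇒voookvvoPovvkooov⇒voookvvokPkovvkooov⇒voookvvokkovvkooov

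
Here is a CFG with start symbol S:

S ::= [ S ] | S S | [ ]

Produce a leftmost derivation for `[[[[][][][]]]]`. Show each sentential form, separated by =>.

S => [S]   [S ::= [ S ]]
[S] => [[S]]   [S ::= [ S ]]
[[S]] => [[[S]]]   [S ::= [ S ]]
[[[S]]] => [[[SS]]]   [S ::= S S]
[[[SS]]] => [[[SSS]]]   [S ::= S S]
[[[SSS]]] => [[[SSSS]]]   [S ::= S S]
[[[SSSS]]] => [[[[]SSS]]]   [S ::= [ ]]
[[[[]SSS]]] => [[[[][]SS]]]   [S ::= [ ]]
[[[[][]SS]]] => [[[[][][]S]]]   [S ::= [ ]]
[[[[][][]S]]] => [[[[][][][]]]]   [S ::= [ ]]

S=>[S]=>[[S]]=>[[[S]]]=>[[[SS]]]=>[[[SSS]]]=>[[[SSSS]]]=>[[[[]SSS]]]=>[[[[][]SS]]]=>[[[[][][]S]]]=>[[[[][][][]]]]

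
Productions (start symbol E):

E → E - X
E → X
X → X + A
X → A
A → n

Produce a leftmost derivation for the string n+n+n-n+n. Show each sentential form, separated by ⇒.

E ⇒ E-X ⇒ X-X ⇒ X+A-X ⇒ X+A+A-X ⇒ A+A+A-X ⇒ n+A+A-X ⇒ n+n+A-X ⇒ n+n+n-X ⇒ n+n+n-X+A ⇒ n+n+n-A+A ⇒ n+n+n-n+A ⇒ n+n+n-n+n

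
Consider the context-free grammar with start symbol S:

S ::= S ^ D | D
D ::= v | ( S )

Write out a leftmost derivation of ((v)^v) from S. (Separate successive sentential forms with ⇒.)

S⇒D⇒(S)⇒(S^D)⇒(D^D)⇒((S)^D)⇒((D)^D)⇒((v)^D)⇒((v)^v)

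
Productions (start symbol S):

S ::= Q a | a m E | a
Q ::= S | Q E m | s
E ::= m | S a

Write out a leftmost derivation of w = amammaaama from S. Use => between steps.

S => Qa => QEma => SEma => amEEma => amSaEma => amamEaEma => amammaEma => amammaSama => amammaaama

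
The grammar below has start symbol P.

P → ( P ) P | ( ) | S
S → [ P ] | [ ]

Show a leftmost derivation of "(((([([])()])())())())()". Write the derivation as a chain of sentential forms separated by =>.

P => (P)P => ((P)P)P => (((P)P)P)P => ((((P)P)P)P)P => ((((S)P)P)P)P => (((([P])P)P)P)P => (((([(P)P])P)P)P)P => (((([(S)P])P)P)P)P => (((([([])P])P)P)P)P => (((([([])()])P)P)P)P => (((([([])()])())P)P)P => (((([([])()])())())P)P => (((([([])()])())())())P => (((([([])()])())())())()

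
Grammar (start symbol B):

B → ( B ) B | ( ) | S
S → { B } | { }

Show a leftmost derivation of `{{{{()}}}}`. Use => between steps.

B => S   [B → S]
S => {B}   [S → { B }]
{B} => {S}   [B → S]
{S} => {{B}}   [S → { B }]
{{B}} => {{S}}   [B → S]
{{S}} => {{{B}}}   [S → { B }]
{{{B}}} => {{{S}}}   [B → S]
{{{S}}} => {{{{B}}}}   [S → { B }]
{{{{B}}}} => {{{{()}}}}   [B → ( )]

B => S => {B} => {S} => {{B}} => {{S}} => {{{B}}} => {{{S}}} => {{{{B}}}} => {{{{()}}}}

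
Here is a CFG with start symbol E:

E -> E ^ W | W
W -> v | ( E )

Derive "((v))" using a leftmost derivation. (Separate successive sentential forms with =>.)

E => W => (E) => (W) => ((E)) => ((W)) => ((v))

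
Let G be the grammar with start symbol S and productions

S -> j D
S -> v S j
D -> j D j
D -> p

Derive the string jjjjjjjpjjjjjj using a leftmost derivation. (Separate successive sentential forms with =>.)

S => jD => jjDj => jjjDjj => jjjjDjjj => jjjjjDjjjj => jjjjjjDjjjjj => jjjjjjjDjjjjjj => jjjjjjjpjjjjjj

S => jD   [S -> j D]
jD => jjDj   [D -> j D j]
jjDj => jjjDjj   [D -> j D j]
jjjDjj => jjjjDjjj   [D -> j D j]
jjjjDjjj => jjjjjDjjjj   [D -> j D j]
jjjjjDjjjj => jjjjjjDjjjjj   [D -> j D j]
jjjjjjDjjjjj => jjjjjjjDjjjjjj   [D -> j D j]
jjjjjjjDjjjjjj => jjjjjjjpjjjjjj   [D -> p]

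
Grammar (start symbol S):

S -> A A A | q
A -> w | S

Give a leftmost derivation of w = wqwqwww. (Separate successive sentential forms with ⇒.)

S ⇒ AAA   [S -> A A A]
AAA ⇒ SAA   [A -> S]
SAA ⇒ AAAAA   [S -> A A A]
AAAAA ⇒ SAAAA   [A -> S]
SAAAA ⇒ AAAAAAA   [S -> A A A]
AAAAAAA ⇒ wAAAAAA   [A -> w]
wAAAAAA ⇒ wSAAAAA   [A -> S]
wSAAAAA ⇒ wqAAAAA   [S -> q]
wqAAAAA ⇒ wqwAAAA   [A -> w]
wqwAAAA ⇒ wqwSAAA   [A -> S]
wqwSAAA ⇒ wqwqAAA   [S -> q]
wqwqAAA ⇒ wqwqwAA   [A -> w]
wqwqwAA ⇒ wqwqwwA   [A -> w]
wqwqwwA ⇒ wqwqwww   [A -> w]

S⇒AAA⇒SAA⇒AAAAA⇒SAAAA⇒AAAAAAA⇒wAAAAAA⇒wSAAAAA⇒wqAAAAA⇒wqwAAAA⇒wqwSAAA⇒wqwqAAA⇒wqwqwAA⇒wqwqwwA⇒wqwqwww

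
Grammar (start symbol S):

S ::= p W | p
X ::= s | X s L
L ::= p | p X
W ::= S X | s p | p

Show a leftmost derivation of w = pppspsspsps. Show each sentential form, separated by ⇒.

S⇒pW⇒pSX⇒ppWX⇒ppSXX⇒pppWXX⇒pppspXX⇒pppspXsLX⇒pppspXsLsLX⇒pppspssLsLX⇒pppspsspsLX⇒pppspsspspX⇒pppspsspsps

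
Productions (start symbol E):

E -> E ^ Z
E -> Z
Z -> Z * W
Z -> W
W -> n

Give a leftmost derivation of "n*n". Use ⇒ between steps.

E ⇒ Z ⇒ Z*W ⇒ W*W ⇒ n*W ⇒ n*n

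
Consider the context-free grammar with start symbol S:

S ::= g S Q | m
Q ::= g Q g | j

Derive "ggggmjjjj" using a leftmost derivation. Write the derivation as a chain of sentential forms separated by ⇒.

S ⇒ gSQ   [S ::= g S Q]
gSQ ⇒ ggSQQ   [S ::= g S Q]
ggSQQ ⇒ gggSQQQ   [S ::= g S Q]
gggSQQQ ⇒ ggggSQQQQ   [S ::= g S Q]
ggggSQQQQ ⇒ ggggmQQQQ   [S ::= m]
ggggmQQQQ ⇒ ggggmjQQQ   [Q ::= j]
ggggmjQQQ ⇒ ggggmjjQQ   [Q ::= j]
ggggmjjQQ ⇒ ggggmjjjQ   [Q ::= j]
ggggmjjjQ ⇒ ggggmjjjj   [Q ::= j]

S ⇒ gSQ ⇒ ggSQQ ⇒ gggSQQQ ⇒ ggggSQQQQ ⇒ ggggmQQQQ ⇒ ggggmjQQQ ⇒ ggggmjjQQ ⇒ ggggmjjjQ ⇒ ggggmjjjj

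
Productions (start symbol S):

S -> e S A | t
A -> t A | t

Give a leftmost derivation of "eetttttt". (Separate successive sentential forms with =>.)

S=>eSA=>eeSAA=>eetAA=>eettAA=>eetttA=>eettttA=>eetttttA=>eetttttt

S => eSA   [S -> e S A]
eSA => eeSAA   [S -> e S A]
eeSAA => eetAA   [S -> t]
eetAA => eettAA   [A -> t A]
eettAA => eetttA   [A -> t]
eetttA => eettttA   [A -> t A]
eettttA => eetttttA   [A -> t A]
eetttttA => eetttttt   [A -> t]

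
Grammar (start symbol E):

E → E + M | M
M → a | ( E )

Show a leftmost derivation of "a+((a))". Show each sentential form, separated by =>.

E => E+M => M+M => a+M => a+(E) => a+(M) => a+((E)) => a+((M)) => a+((a))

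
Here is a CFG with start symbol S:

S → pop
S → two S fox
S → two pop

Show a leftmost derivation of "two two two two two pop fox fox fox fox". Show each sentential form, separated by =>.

S => two S fox => two two S fox fox => two two two S fox fox fox => two two two two S fox fox fox fox => two two two two two pop fox fox fox fox

S => two S fox   [S → two S fox]
two S fox => two two S fox fox   [S → two S fox]
two two S fox fox => two two two S fox fox fox   [S → two S fox]
two two two S fox fox fox => two two two two S fox fox fox fox   [S → two S fox]
two two two two S fox fox fox fox => two two two two two pop fox fox fox fox   [S → two pop]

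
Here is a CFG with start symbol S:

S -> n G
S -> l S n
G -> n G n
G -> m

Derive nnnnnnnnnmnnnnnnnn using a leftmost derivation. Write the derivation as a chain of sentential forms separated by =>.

S => nG => nnGn => nnnGnn => nnnnGnnn => nnnnnGnnnn => nnnnnnGnnnnn => nnnnnnnGnnnnnn => nnnnnnnnGnnnnnnn => nnnnnnnnnGnnnnnnnn => nnnnnnnnnmnnnnnnnn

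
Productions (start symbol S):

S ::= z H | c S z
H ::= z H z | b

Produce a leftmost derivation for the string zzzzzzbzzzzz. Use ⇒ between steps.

S⇒zH⇒zzHz⇒zzzHzz⇒zzzzHzzz⇒zzzzzHzzzz⇒zzzzzzHzzzzz⇒zzzzzzbzzzzz

S ⇒ zH   [S ::= z H]
zH ⇒ zzHz   [H ::= z H z]
zzHz ⇒ zzzHzz   [H ::= z H z]
zzzHzz ⇒ zzzzHzzz   [H ::= z H z]
zzzzHzzz ⇒ zzzzzHzzzz   [H ::= z H z]
zzzzzHzzzz ⇒ zzzzzzHzzzzz   [H ::= z H z]
zzzzzzHzzzzz ⇒ zzzzzzbzzzzz   [H ::= b]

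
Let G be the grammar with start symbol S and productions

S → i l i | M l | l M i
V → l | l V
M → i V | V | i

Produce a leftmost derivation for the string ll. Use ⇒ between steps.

S⇒Ml⇒Vl⇒ll

S ⇒ Ml   [S → M l]
Ml ⇒ Vl   [M → V]
Vl ⇒ ll   [V → l]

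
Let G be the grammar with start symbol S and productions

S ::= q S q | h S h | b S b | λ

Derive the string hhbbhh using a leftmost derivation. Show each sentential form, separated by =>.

S => hSh => hhShh => hhbSbhh => hhbbhh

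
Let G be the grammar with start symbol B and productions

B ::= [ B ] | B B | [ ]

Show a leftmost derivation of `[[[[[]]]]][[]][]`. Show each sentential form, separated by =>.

B => BB => BBB => [B]BB => [[B]]BB => [[[B]]]BB => [[[[B]]]]BB => [[[[[]]]]]BB => [[[[[]]]]][B]B => [[[[[]]]]][[]]B => [[[[[]]]]][[]][]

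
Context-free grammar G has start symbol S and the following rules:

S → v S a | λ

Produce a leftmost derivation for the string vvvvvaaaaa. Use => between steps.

S => vSa => vvSaa => vvvSaaa => vvvvSaaaa => vvvvvSaaaaa => vvvvvaaaaa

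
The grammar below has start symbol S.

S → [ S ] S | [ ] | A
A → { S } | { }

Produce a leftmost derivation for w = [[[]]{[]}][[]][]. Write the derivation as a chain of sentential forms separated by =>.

S => [S]S   [S → [ S ] S]
[S]S => [[S]S]S   [S → [ S ] S]
[[S]S]S => [[[]]S]S   [S → [ ]]
[[[]]S]S => [[[]]A]S   [S → A]
[[[]]A]S => [[[]]{S}]S   [A → { S }]
[[[]]{S}]S => [[[]]{[]}]S   [S → [ ]]
[[[]]{[]}]S => [[[]]{[]}][S]S   [S → [ S ] S]
[[[]]{[]}][S]S => [[[]]{[]}][[]]S   [S → [ ]]
[[[]]{[]}][[]]S => [[[]]{[]}][[]][]   [S → [ ]]

S => [S]S => [[S]S]S => [[[]]S]S => [[[]]A]S => [[[]]{S}]S => [[[]]{[]}]S => [[[]]{[]}][S]S => [[[]]{[]}][[]]S => [[[]]{[]}][[]][]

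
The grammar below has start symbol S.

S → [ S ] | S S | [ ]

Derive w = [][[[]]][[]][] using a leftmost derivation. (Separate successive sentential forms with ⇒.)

S ⇒ SS   [S → S S]
SS ⇒ []S   [S → [ ]]
[]S ⇒ []SS   [S → S S]
[]SS ⇒ []SSS   [S → S S]
[]SSS ⇒ [][S]SS   [S → [ S ]]
[][S]SS ⇒ [][[S]]SS   [S → [ S ]]
[][[S]]SS ⇒ [][[[]]]SS   [S → [ ]]
[][[[]]]SS ⇒ [][[[]]][S]S   [S → [ S ]]
[][[[]]][S]S ⇒ [][[[]]][[]]S   [S → [ ]]
[][[[]]][[]]S ⇒ [][[[]]][[]][]   [S → [ ]]

S ⇒ SS ⇒ []S ⇒ []SS ⇒ []SSS ⇒ [][S]SS ⇒ [][[S]]SS ⇒ [][[[]]]SS ⇒ [][[[]]][S]S ⇒ [][[[]]][[]]S ⇒ [][[[]]][[]][]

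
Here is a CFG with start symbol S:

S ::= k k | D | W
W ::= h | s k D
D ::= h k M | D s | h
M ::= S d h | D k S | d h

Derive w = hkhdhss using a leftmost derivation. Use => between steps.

S => D => Ds => Dss => hkMss => hkSdhss => hkWdhss => hkhdhss

S => D   [S ::= D]
D => Ds   [D ::= D s]
Ds => Dss   [D ::= D s]
Dss => hkMss   [D ::= h k M]
hkMss => hkSdhss   [M ::= S d h]
hkSdhss => hkWdhss   [S ::= W]
hkWdhss => hkhdhss   [W ::= h]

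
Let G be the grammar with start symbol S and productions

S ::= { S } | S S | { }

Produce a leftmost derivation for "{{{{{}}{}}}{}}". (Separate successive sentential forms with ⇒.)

S ⇒ {S} ⇒ {SS} ⇒ {{S}S} ⇒ {{{S}}S} ⇒ {{{SS}}S} ⇒ {{{{S}S}}S} ⇒ {{{{{}}S}}S} ⇒ {{{{{}}{}}}S} ⇒ {{{{{}}{}}}{}}

S ⇒ {S}   [S ::= { S }]
{S} ⇒ {SS}   [S ::= S S]
{SS} ⇒ {{S}S}   [S ::= { S }]
{{S}S} ⇒ {{{S}}S}   [S ::= { S }]
{{{S}}S} ⇒ {{{SS}}S}   [S ::= S S]
{{{SS}}S} ⇒ {{{{S}S}}S}   [S ::= { S }]
{{{{S}S}}S} ⇒ {{{{{}}S}}S}   [S ::= { }]
{{{{{}}S}}S} ⇒ {{{{{}}{}}}S}   [S ::= { }]
{{{{{}}{}}}S} ⇒ {{{{{}}{}}}{}}   [S ::= { }]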